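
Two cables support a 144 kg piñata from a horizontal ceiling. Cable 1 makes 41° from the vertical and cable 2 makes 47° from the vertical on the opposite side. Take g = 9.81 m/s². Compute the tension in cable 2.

Angles from the horizontal: cable 1 is 90° − 41° = 49°, cable 2 is 90° − 47° = 43°.
Weight W = 144 × 9.81 = 1413 N acts straight down.
Horizontal: T_1 cos 49° = T_2 cos 43°  →  T_1 = 1.115 T_2.
Vertical: T_1 sin 49° + T_2 sin 43° = 1413.
Substituting the horizontal relation into the vertical equation gives 1.523 T_2 = 1413, so T_2 = 927.3 N.

T_2 ≈ 927 N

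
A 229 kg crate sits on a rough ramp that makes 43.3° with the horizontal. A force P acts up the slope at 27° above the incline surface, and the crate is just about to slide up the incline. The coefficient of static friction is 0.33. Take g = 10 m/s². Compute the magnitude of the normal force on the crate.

N ≈ 742 N

On the verge of sliding up the incline, friction equals μN and acts down the slope.
Perpendicular: N + P sin 27° = W cos 43.3° = 1667 N.
Along incline: P cos 27° = W sin 43.3° + μN  with W sin 43.3° = 1571 N.
Solving the pair for P and N: P = 2037 N, N = 741.7 N (and f = μN = 244.8 N).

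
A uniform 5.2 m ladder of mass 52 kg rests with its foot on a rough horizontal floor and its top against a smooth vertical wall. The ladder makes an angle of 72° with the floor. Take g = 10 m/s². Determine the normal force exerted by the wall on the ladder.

N_wall ≈ 84.5 N

Torques about the foot: N_wall · 5.2 sin 72° = 52×10×2.6 cos 72° → N_wall = 84.479 N.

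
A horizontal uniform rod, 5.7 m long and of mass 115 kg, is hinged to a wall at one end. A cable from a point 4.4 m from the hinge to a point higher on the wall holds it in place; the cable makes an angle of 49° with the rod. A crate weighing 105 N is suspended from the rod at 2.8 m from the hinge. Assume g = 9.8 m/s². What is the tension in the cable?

T ≈ 1060 N

Take torques about the hinge: T sin 49° · 4.4 = 115×9.8×2.85 + 105×2.8 = 3506 N·m.
So T = 3506 / (0.7547 × 4.4) = 1055.8 N.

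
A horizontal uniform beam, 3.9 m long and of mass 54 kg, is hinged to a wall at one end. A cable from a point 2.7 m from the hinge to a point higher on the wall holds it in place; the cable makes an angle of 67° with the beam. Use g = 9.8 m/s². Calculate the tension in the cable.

T ≈ 415 N

Take torques about the hinge: T sin 67° · 2.7 = 54×9.8×1.95 = 1031.9 N·m.
So T = 1031.9 / (0.9205 × 2.7) = 415.21 N.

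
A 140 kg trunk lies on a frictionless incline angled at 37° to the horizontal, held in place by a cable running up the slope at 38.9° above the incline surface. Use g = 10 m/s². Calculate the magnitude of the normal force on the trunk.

N ≈ 438 N

Take axes along and perpendicular to the incline. Weight components: W sin 37° = 842.5 N down-slope, W cos 37° = 1118 N into the surface.
Along incline: T cos 38.9° = W sin 37° → T = 1083 N.
Perpendicular: N = W cos 37° − T sin 38.9° = 438.2 N.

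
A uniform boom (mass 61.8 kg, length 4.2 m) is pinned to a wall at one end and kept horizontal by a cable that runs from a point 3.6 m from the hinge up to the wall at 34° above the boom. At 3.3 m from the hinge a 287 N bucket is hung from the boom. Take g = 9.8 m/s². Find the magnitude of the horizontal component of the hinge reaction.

Take torques about the hinge: T sin 34° · 3.6 = 61.8×9.8×2.1 + 287×3.3 = 2218.9 N·m.
So T = 2218.9 / (0.5592 × 3.6) = 1102.3 N.
ΣF_x = 0: H_x = T cos 34° = 913.81 N.

H_x ≈ 914 N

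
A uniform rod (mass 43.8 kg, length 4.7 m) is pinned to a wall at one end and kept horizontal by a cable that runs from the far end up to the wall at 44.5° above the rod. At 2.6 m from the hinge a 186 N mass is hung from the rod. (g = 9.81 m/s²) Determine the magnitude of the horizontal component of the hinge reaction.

H_x ≈ 323 N

Take torques about the hinge: T sin 44.5° · 4.7 = 43.8×9.81×2.35 + 186×2.6 = 1493.3 N·m.
So T = 1493.3 / (0.7009 × 4.7) = 453.31 N.
ΣF_x = 0: H_x = T cos 44.5° = 323.33 N.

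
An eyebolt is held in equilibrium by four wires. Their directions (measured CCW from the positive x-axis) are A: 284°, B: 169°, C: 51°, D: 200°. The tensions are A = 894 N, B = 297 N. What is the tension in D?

T_D ≈ 877 N

Resolve: ΣF_x = 894 cos 284° + 297 cos 169° + T_C cos 51° + T_D cos 200° = 0.
        ΣF_y = 894 sin 284° + 297 sin 169° + T_C sin 51° + T_D sin 200° = 0.
The known terms sum to (-75.27, -810.8) N, so 0.6293 T_C − 0.9397 T_D = 75.27 and 0.7771 T_C − 0.3420 T_D = 810.8.
Solving simultaneously: T_C = 1429 N, T_D = 877.1 N.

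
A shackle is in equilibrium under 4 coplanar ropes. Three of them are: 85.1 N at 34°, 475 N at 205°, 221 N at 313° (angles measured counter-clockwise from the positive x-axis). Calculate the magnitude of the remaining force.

F ≈ 378 N

Sum the known components: ΣF_x = -209.2 N, ΣF_y = -314.8 N.
For equilibrium the remaining force must supply (−ΣF_x, −ΣF_y) = (209.2, 314.8) N.
Magnitude = √((209.2)² + (314.8)²) = 378 N; direction = atan2(314.8, 209.2) = 56.4°.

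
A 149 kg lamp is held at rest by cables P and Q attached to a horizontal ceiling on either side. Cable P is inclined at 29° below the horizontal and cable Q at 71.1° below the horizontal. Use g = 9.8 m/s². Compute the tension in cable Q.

Weight W = 149 × 9.8 = 1460 N acts straight down.
Horizontal: T_P cos 29° = T_Q cos 71.1°  →  T_P = 0.3704 T_Q.
Vertical: T_P sin 29° + T_Q sin 71.1° = 1460.
Substituting the horizontal relation into the vertical equation gives 1.126 T_Q = 1460, so T_Q = 1297 N.

T_Q ≈ 1300 N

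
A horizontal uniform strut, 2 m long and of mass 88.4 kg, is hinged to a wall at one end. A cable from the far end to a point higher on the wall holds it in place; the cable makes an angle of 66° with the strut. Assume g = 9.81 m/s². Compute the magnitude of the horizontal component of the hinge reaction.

Take torques about the hinge: T sin 66° · 2 = 88.4×9.81×1 = 867.2 N·m.
So T = 867.2 / (0.9135 × 2) = 474.64 N.
ΣF_x = 0: H_x = T cos 66° = 193.05 N.

H_x ≈ 193 N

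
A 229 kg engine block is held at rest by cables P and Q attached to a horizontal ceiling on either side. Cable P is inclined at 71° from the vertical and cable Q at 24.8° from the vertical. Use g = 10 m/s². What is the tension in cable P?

T_P ≈ 965 N

Angles from the horizontal: cable P is 90° − 71° = 19°, cable Q is 90° − 24.8° = 65.2°.
Weight W = 229 × 10 = 2290 N acts straight down.
Horizontal: T_P cos 19° = T_Q cos 65.2°  →  T_Q = 2.254 T_P.
Vertical: T_P sin 19° + T_Q sin 65.2° = 2290.
Substituting the horizontal relation into the vertical equation gives 2.372 T_P = 2290, so T_P = 965.5 N.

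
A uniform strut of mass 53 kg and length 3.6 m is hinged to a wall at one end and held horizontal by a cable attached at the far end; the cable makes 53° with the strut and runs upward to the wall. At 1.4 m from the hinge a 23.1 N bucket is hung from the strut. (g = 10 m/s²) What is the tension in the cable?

Take torques about the hinge: T sin 53° · 3.6 = 53×10×1.8 + 23.1×1.4 = 986.34 N·m.
So T = 986.34 / (0.7986 × 3.6) = 343.06 N.

T ≈ 343 N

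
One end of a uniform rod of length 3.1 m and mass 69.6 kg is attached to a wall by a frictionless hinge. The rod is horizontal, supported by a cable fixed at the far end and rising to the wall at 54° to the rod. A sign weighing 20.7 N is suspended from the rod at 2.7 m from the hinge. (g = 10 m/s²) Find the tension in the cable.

T ≈ 452 N

Take torques about the hinge: T sin 54° · 3.1 = 69.6×10×1.55 + 20.7×2.7 = 1134.7 N·m.
So T = 1134.7 / (0.8090 × 3.1) = 452.44 N.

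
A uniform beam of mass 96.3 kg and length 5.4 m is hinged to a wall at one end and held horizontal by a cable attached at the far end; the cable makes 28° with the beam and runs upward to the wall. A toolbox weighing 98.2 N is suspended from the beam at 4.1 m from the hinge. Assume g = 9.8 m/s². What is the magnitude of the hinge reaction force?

|H| ≈ 1140 N

Take torques about the hinge: T sin 28° · 5.4 = 96.3×9.8×2.7 + 98.2×4.1 = 2950.7 N·m.
So T = 2950.7 / (0.4695 × 5.4) = 1163.9 N.
ΣF_x = 0: H_x = T cos 28° = 1027.7 N.
ΣF_y = 0: H_y = (96.3×9.8 + 98.2) − T sin 28° = 1041.9 − 546.43 = 495.51 N.
|H| = √(H_x² + H_y²) = √((1027.7)² + (495.51)²) = 1140.9 N.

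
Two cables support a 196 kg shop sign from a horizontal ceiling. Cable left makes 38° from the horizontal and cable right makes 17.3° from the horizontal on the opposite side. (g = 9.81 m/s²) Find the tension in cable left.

Weight W = 196 × 9.81 = 1923 N acts straight down.
Horizontal: T_left cos 38° = T_right cos 17.3°  →  T_right = 0.8253 T_left.
Vertical: T_left sin 38° + T_right sin 17.3° = 1923.
Substituting the horizontal relation into the vertical equation gives 0.8611 T_left = 1923, so T_left = 2233 N.

T_left ≈ 2230 N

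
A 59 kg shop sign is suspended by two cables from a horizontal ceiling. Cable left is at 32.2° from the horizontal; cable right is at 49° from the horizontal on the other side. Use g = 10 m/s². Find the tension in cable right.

Weight W = 59 × 10 = 590 N acts straight down.
Horizontal: T_left cos 32.2° = T_right cos 49°  →  T_left = 0.7753 T_right.
Vertical: T_left sin 32.2° + T_right sin 49° = 590.
Substituting the horizontal relation into the vertical equation gives 1.168 T_right = 590, so T_right = 505.2 N.

T_right ≈ 505 N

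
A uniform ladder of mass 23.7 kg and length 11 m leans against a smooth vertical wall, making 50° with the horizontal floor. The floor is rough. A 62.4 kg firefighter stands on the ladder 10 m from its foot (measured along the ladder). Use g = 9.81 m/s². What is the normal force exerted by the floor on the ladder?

ΣF_y = 0: N_floor = 23.7×9.81 + 62.4×9.81 = 844.64 N.

N_floor ≈ 845 N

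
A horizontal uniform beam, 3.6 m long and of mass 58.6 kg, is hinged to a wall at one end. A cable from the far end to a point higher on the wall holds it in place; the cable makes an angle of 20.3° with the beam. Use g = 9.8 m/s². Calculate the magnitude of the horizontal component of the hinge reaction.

H_x ≈ 776 N

Take torques about the hinge: T sin 20.3° · 3.6 = 58.6×9.8×1.8 = 1033.7 N·m.
So T = 1033.7 / (0.3469 × 3.6) = 827.65 N.
ΣF_x = 0: H_x = T cos 20.3° = 776.24 N.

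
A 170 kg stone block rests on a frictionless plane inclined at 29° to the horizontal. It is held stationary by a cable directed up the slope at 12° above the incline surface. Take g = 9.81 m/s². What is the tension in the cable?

Take axes along and perpendicular to the incline. Weight components: W sin 29° = 808.5 N down-slope, W cos 29° = 1459 N into the surface.
Along incline: T cos 12° = W sin 29° → T = 826.6 N.
Perpendicular: N = W cos 29° − T sin 12° = 1287 N.

T ≈ 827 N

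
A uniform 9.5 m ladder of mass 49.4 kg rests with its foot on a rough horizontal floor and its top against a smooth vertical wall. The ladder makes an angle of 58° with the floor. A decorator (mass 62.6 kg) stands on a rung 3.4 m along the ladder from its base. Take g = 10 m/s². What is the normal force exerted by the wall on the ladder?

N_wall ≈ 294 N

Torques about the foot: N_wall · 9.5 sin 58° = 49.4×10×4.75 cos 58° + 62.6×10×3.4 cos 58° → N_wall = 294.34 N.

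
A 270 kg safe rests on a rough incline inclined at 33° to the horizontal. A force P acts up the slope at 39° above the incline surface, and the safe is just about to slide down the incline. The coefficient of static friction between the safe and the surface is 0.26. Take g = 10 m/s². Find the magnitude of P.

On the verge of sliding down the incline, friction equals μN and acts up the slope.
Perpendicular: N + P sin 39° = W cos 33° = 2264 N.
Along incline: P cos 39° + μN = W sin 33° with W sin 33° = 1471 N.
Solving the pair for P and N: P = 1437 N, N = 1360 N (and f = μN = 353.6 N).

P ≈ 1440 N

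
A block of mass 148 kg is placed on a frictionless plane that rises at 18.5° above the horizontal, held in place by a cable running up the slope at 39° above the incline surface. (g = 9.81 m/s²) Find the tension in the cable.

Take axes along and perpendicular to the incline. Weight components: W sin 18.5° = 460.7 N down-slope, W cos 18.5° = 1377 N into the surface.
Along incline: T cos 39° = W sin 18.5° → T = 592.8 N.
Perpendicular: N = W cos 18.5° − T sin 39° = 1004 N.

T ≈ 593 N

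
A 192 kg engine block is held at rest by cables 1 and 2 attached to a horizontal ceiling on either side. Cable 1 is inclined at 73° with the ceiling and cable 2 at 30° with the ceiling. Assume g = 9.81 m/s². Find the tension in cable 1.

T_1 ≈ 1670 N

Weight W = 192 × 9.81 = 1884 N acts straight down.
Horizontal: T_1 cos 73° = T_2 cos 30°  →  T_2 = 0.3376 T_1.
Vertical: T_1 sin 73° + T_2 sin 30° = 1884.
Substituting the horizontal relation into the vertical equation gives 1.125 T_1 = 1884, so T_1 = 1674 N.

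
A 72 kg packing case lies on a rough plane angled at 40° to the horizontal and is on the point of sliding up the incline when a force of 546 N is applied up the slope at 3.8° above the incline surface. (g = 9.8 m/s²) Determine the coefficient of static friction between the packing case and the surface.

μ ≈ 0.181

On the verge of sliding up the incline, friction is at its maximum μN and acts down the slope.
Perpendicular to incline: N = W cos 40° − P sin 3.8° = 540.5 − 36.19 = 504.3 N.
Along incline: P cos 3.8° − μN = W sin 40° → μ = −(W sin 40° − P cos 3.8°) / N = 0.1809.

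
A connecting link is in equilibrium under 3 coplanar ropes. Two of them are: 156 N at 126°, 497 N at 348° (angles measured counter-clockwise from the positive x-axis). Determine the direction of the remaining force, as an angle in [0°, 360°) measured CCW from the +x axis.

θ ≈ 183°

Sum the known components: ΣF_x = 394.4 N, ΣF_y = 22.87 N.
For equilibrium the remaining force must supply (−ΣF_x, −ΣF_y) = (-394.4, -22.87) N.
Magnitude = √((-394.4)² + (-22.87)²) = 395.1 N; direction = atan2(-22.87, -394.4) = 183.3°.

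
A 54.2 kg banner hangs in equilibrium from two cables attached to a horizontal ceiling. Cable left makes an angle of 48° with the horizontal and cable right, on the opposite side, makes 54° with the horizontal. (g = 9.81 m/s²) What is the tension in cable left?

T_left ≈ 320 N

Weight W = 54.2 × 9.81 = 531.7 N acts straight down.
Horizontal: T_left cos 48° = T_right cos 54°  →  T_right = 1.138 T_left.
Vertical: T_left sin 48° + T_right sin 54° = 531.7.
Substituting the horizontal relation into the vertical equation gives 1.664 T_left = 531.7, so T_left = 319.5 N.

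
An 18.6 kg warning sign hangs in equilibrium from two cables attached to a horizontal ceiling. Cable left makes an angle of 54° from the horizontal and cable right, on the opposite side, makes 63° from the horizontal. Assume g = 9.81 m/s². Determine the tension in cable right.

Weight W = 18.6 × 9.81 = 182.5 N acts straight down.
Horizontal: T_left cos 54° = T_right cos 63°  →  T_left = 0.7724 T_right.
Vertical: T_left sin 54° + T_right sin 63° = 182.5.
Substituting the horizontal relation into the vertical equation gives 1.516 T_right = 182.5, so T_right = 120.4 N.

T_right ≈ 120 N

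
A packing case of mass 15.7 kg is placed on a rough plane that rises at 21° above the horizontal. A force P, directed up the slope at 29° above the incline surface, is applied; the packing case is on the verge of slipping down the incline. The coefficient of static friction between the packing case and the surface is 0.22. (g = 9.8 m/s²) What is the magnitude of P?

P ≈ 30.6 N

On the verge of sliding down the incline, friction equals μN and acts up the slope.
Perpendicular: N + P sin 29° = W cos 21° = 143.6 N.
Along incline: P cos 29° + μN = W sin 21° with W sin 21° = 55.14 N.
Solving the pair for P and N: P = 30.65 N, N = 128.8 N (and f = μN = 28.33 N).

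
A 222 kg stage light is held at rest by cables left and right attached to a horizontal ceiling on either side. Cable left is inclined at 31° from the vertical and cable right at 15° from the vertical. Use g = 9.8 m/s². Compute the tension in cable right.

T_right ≈ 1560 N

Angles from the horizontal: cable left is 90° − 31° = 59°, cable right is 90° − 15° = 75°.
Weight W = 222 × 9.8 = 2176 N acts straight down.
Horizontal: T_left cos 59° = T_right cos 75°  →  T_left = 0.5025 T_right.
Vertical: T_left sin 59° + T_right sin 75° = 2176.
Substituting the horizontal relation into the vertical equation gives 1.397 T_right = 2176, so T_right = 1558 N.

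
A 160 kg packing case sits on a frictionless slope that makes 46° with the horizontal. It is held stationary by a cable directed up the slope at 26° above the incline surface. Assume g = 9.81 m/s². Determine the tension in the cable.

T ≈ 1260 N

Take axes along and perpendicular to the incline. Weight components: W sin 46° = 1129 N down-slope, W cos 46° = 1090 N into the surface.
Along incline: T cos 26° = W sin 46° → T = 1256 N.
Perpendicular: N = W cos 46° − T sin 26° = 539.6 N.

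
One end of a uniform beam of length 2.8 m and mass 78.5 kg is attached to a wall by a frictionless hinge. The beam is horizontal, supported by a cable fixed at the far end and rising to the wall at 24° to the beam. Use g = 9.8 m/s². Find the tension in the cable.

T ≈ 946 N

Take torques about the hinge: T sin 24° · 2.8 = 78.5×9.8×1.4 = 1077 N·m.
So T = 1077 / (0.4067 × 2.8) = 945.7 N.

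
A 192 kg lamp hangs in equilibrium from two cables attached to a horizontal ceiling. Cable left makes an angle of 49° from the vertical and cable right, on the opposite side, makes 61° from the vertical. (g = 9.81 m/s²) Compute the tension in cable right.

T_right ≈ 1510 N

Angles from the horizontal: cable left is 90° − 49° = 41°, cable right is 90° − 61° = 29°.
Weight W = 192 × 9.81 = 1884 N acts straight down.
Horizontal: T_left cos 41° = T_right cos 29°  →  T_left = 1.159 T_right.
Vertical: T_left sin 41° + T_right sin 29° = 1884.
Substituting the horizontal relation into the vertical equation gives 1.245 T_right = 1884, so T_right = 1513 N.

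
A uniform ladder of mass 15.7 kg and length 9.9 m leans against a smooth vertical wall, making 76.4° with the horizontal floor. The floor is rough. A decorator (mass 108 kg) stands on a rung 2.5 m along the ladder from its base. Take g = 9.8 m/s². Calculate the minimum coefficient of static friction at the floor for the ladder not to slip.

μ_min ≈ 0.0687

ΣF_y = 0: N_floor = 15.7×9.8 + 108×9.8 = 1212.3 N.
Torques about the foot: N_wall · 9.9 sin 76.4° = 15.7×9.8×4.95 cos 76.4° + 108×9.8×2.5 cos 76.4° → N_wall = 83.271 N.
ΣF_x = 0: f_floor = N_wall = 83.271 N.
μ_min = f_floor / N_floor = 83.271 / 1212.3 = 0.06869.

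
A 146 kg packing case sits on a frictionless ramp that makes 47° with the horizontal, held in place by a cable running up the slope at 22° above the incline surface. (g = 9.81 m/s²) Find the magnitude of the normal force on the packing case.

Take axes along and perpendicular to the incline. Weight components: W sin 47° = 1047 N down-slope, W cos 47° = 976.8 N into the surface.
Along incline: T cos 22° = W sin 47° → T = 1130 N.
Perpendicular: N = W cos 47° − T sin 22° = 553.6 N.

N ≈ 554 N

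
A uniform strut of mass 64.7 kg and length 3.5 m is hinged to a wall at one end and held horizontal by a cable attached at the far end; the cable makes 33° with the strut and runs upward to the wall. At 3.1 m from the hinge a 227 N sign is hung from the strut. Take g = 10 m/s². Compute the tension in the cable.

T ≈ 963 N

Take torques about the hinge: T sin 33° · 3.5 = 64.7×10×1.75 + 227×3.1 = 1836 N·m.
So T = 1836 / (0.5446 × 3.5) = 963.13 N.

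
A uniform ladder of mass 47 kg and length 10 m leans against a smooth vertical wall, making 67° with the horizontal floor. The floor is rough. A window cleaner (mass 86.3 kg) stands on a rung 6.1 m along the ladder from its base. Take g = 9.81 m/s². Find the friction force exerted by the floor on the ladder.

f ≈ 317 N

Torques about the foot: N_wall · 10 sin 67° = 47×9.81×5 cos 67° + 86.3×9.81×6.1 cos 67° → N_wall = 317.07 N.
ΣF_x = 0: f_floor = N_wall = 317.07 N.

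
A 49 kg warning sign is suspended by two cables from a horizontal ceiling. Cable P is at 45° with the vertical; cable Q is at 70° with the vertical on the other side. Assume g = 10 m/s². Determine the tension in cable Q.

T_Q ≈ 382 N

Angles from the horizontal: cable P is 90° − 45° = 45°, cable Q is 90° − 70° = 20°.
Weight W = 49 × 10 = 490 N acts straight down.
Horizontal: T_P cos 45° = T_Q cos 20°  →  T_P = 1.329 T_Q.
Vertical: T_P sin 45° + T_Q sin 20° = 490.
Substituting the horizontal relation into the vertical equation gives 1.282 T_Q = 490, so T_Q = 382.3 N.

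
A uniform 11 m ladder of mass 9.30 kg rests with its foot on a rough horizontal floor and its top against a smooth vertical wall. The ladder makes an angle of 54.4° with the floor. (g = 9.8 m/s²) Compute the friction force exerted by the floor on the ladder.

f ≈ 32.6 N

Torques about the foot: N_wall · 11 sin 54.4° = 9.30×9.8×5.5 cos 54.4° → N_wall = 32.625 N.
ΣF_x = 0: f_floor = N_wall = 32.625 N.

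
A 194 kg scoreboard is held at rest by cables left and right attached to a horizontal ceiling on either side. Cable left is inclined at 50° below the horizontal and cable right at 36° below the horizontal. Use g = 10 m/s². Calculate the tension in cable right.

Weight W = 194 × 10 = 1940 N acts straight down.
Horizontal: T_left cos 50° = T_right cos 36°  →  T_left = 1.259 T_right.
Vertical: T_left sin 50° + T_right sin 36° = 1940.
Substituting the horizontal relation into the vertical equation gives 1.552 T_right = 1940, so T_right = 1250 N.

T_right ≈ 1250 N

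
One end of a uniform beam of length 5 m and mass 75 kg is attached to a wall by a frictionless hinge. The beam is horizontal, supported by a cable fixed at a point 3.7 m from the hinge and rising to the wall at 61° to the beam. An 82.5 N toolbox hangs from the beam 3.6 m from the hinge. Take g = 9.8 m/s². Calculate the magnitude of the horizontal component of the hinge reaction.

H_x ≈ 320 N

Take torques about the hinge: T sin 61° · 3.7 = 75×9.8×2.5 + 82.5×3.6 = 2134.5 N·m.
So T = 2134.5 / (0.8746 × 3.7) = 659.59 N.
ΣF_x = 0: H_x = T cos 61° = 319.78 N.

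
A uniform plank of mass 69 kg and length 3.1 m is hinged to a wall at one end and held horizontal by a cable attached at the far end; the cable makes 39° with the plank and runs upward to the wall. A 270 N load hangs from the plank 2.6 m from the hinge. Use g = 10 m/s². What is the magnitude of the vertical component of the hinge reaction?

|H_y| ≈ 389 N

Take torques about the hinge: T sin 39° · 3.1 = 69×10×1.55 + 270×2.6 = 1771.5 N·m.
So T = 1771.5 / (0.6293 × 3.1) = 908.05 N.
ΣF_y = 0: H_y = (69×10 + 270) − T sin 39° = 960 − 571.45 = 388.55 N.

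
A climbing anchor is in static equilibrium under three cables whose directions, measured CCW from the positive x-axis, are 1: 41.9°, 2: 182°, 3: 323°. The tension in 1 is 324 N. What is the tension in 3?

Resolve: ΣF_x = 324 cos 41.9° + T_2 cos 182° + T_3 cos 323° = 0.
        ΣF_y = 324 sin 41.9° + T_2 sin 182° + T_3 sin 323° = 0.
The known terms sum to (241.2, 216.4) N, so -0.9994 T_2 + 0.7986 T_3 = -241.2 and -0.0349 T_2 − 0.6018 T_3 = -216.4.
Solving simultaneously: T_2 = 505.2 N, T_3 = 330.2 N.

T_3 ≈ 330 N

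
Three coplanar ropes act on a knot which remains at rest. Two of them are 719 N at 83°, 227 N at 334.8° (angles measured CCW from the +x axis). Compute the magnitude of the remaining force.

F ≈ 683 N

Sum the known components: ΣF_x = 293 N, ΣF_y = 617 N.
For equilibrium the remaining force must supply (−ΣF_x, −ΣF_y) = (-293, -617) N.
Magnitude = √((-293)² + (-617)²) = 683 N; direction = atan2(-617, -293) = 244.6°.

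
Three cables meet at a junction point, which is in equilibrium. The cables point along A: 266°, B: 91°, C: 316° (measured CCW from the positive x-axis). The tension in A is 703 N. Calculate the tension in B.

T_B ≈ 762 N

Resolve: ΣF_x = 703 cos 266° + T_B cos 91° + T_C cos 316° = 0.
        ΣF_y = 703 sin 266° + T_B sin 91° + T_C sin 316° = 0.
The known terms sum to (-49.04, -701.3) N, so -0.0175 T_B + 0.7193 T_C = 49.04 and 0.9998 T_B − 0.6947 T_C = 701.3.
Solving simultaneously: T_B = 761.6 N, T_C = 86.65 N.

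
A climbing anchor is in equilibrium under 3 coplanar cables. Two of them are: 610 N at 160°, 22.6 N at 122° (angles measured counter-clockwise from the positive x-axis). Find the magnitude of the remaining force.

F ≈ 628 N

Sum the known components: ΣF_x = -585.2 N, ΣF_y = 227.8 N.
For equilibrium the remaining force must supply (−ΣF_x, −ΣF_y) = (585.2, -227.8) N.
Magnitude = √((585.2)² + (-227.8)²) = 628 N; direction = atan2(-227.8, 585.2) = 338.7°.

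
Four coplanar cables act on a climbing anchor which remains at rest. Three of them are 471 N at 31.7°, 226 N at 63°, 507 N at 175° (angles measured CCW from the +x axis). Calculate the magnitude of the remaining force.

F ≈ 493 N

Sum the known components: ΣF_x = -1.737 N, ΣF_y = 493.1 N.
For equilibrium the remaining force must supply (−ΣF_x, −ΣF_y) = (1.737, -493.1) N.
Magnitude = √((1.737)² + (-493.1)²) = 493.1 N; direction = atan2(-493.1, 1.737) = 270.2°.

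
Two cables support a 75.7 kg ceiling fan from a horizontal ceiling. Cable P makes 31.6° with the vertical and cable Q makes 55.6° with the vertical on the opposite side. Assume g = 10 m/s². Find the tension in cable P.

T_P ≈ 625 N

Angles from the horizontal: cable P is 90° − 31.6° = 58.4°, cable Q is 90° − 55.6° = 34.4°.
Weight W = 75.7 × 10 = 757 N acts straight down.
Horizontal: T_P cos 58.4° = T_Q cos 34.4°  →  T_Q = 0.635 T_P.
Vertical: T_P sin 58.4° + T_Q sin 34.4° = 757.
Substituting the horizontal relation into the vertical equation gives 1.211 T_P = 757, so T_P = 625.4 N.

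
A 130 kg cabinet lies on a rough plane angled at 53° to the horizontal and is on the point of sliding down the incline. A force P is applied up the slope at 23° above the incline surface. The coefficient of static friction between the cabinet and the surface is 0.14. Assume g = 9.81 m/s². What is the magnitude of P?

P ≈ 1050 N

On the verge of sliding down the incline, friction equals μN and acts up the slope.
Perpendicular: N + P sin 23° = W cos 53° = 767.5 N.
Along incline: P cos 23° + μN = W sin 53° with W sin 53° = 1018 N.
Solving the pair for P and N: P = 1052 N, N = 356.3 N (and f = μN = 49.89 N).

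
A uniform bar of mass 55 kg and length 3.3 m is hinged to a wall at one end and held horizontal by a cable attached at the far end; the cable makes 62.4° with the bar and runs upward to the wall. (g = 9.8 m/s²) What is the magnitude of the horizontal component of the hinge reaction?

Take torques about the hinge: T sin 62.4° · 3.3 = 55×9.8×1.65 = 889.35 N·m.
So T = 889.35 / (0.8862 × 3.3) = 304.11 N.
ΣF_x = 0: H_x = T cos 62.4° = 140.89 N.

H_x ≈ 141 N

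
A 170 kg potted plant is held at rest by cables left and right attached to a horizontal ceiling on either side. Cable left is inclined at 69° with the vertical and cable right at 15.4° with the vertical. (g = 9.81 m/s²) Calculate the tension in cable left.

Angles from the horizontal: cable left is 90° − 69° = 21°, cable right is 90° − 15.4° = 74.6°.
Weight W = 170 × 9.81 = 1668 N acts straight down.
Horizontal: T_left cos 21° = T_right cos 74.6°  →  T_right = 3.516 T_left.
Vertical: T_left sin 21° + T_right sin 74.6° = 1668.
Substituting the horizontal relation into the vertical equation gives 3.748 T_left = 1668, so T_left = 445 N.

T_left ≈ 445 N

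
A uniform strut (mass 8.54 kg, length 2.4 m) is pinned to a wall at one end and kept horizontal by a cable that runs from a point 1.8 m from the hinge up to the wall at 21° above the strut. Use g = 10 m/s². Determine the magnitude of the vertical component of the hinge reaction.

|H_y| ≈ 28.5 N

Take torques about the hinge: T sin 21° · 1.8 = 8.54×10×1.2 = 102.48 N·m.
So T = 102.48 / (0.3584 × 1.8) = 158.87 N.
ΣF_y = 0: H_y = (8.54×10) − T sin 21° = 85.4 − 56.933 = 28.467 N.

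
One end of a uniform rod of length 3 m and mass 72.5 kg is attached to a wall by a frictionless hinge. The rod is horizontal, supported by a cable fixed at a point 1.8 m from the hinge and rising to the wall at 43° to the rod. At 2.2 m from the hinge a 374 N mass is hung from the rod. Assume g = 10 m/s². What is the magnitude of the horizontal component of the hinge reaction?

H_x ≈ 1140 N

Take torques about the hinge: T sin 43° · 1.8 = 72.5×10×1.5 + 374×2.2 = 1910.3 N·m.
So T = 1910.3 / (0.6820 × 1.8) = 1556.1 N.
ΣF_x = 0: H_x = T cos 43° = 1138.1 N.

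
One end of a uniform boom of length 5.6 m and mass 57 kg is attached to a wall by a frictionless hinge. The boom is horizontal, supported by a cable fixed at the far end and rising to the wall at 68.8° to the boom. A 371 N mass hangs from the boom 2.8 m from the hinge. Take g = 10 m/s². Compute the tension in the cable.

Take torques about the hinge: T sin 68.8° · 5.6 = 57×10×2.8 + 371×2.8 = 2634.8 N·m.
So T = 2634.8 / (0.9323 × 5.6) = 504.65 N.

T ≈ 505 N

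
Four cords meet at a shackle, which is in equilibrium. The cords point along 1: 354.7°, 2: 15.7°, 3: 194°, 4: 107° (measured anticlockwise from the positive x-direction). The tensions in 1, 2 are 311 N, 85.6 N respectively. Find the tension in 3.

Resolve: ΣF_x = 311 cos 354.7° + 85.6 cos 15.7° + T_3 cos 194° + T_4 cos 107° = 0.
        ΣF_y = 311 sin 354.7° + 85.6 sin 15.7° + T_3 sin 194° + T_4 sin 107° = 0.
The known terms sum to (392.1, -5.564) N, so -0.9703 T_3 − 0.2924 T_4 = -392.1 and -0.2419 T_3 + 0.9563 T_4 = 5.564.
Solving simultaneously: T_3 = 373.8 N, T_4 = 100.4 N.

T_3 ≈ 374 N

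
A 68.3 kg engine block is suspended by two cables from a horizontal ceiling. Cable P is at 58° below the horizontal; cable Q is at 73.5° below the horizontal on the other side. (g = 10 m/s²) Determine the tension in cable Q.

T_Q ≈ 483 N

Weight W = 68.3 × 10 = 683 N acts straight down.
Horizontal: T_P cos 58° = T_Q cos 73.5°  →  T_P = 0.536 T_Q.
Vertical: T_P sin 58° + T_Q sin 73.5° = 683.
Substituting the horizontal relation into the vertical equation gives 1.413 T_Q = 683, so T_Q = 483.3 N.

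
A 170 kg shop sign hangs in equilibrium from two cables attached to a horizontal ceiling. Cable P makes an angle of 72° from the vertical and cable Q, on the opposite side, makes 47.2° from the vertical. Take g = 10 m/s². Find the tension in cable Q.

Angles from the horizontal: cable P is 90° − 72° = 18°, cable Q is 90° − 47.2° = 42.8°.
Weight W = 170 × 10 = 1700 N acts straight down.
Horizontal: T_P cos 18° = T_Q cos 42.8°  →  T_P = 0.7715 T_Q.
Vertical: T_P sin 18° + T_Q sin 42.8° = 1700.
Substituting the horizontal relation into the vertical equation gives 0.9178 T_Q = 1700, so T_Q = 1852 N.

T_Q ≈ 1850 N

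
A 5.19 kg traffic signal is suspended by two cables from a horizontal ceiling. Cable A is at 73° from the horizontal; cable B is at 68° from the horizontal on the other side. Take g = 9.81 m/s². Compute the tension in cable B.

T_B ≈ 23.7 N

Weight W = 5.19 × 9.81 = 50.91 N acts straight down.
Horizontal: T_A cos 73° = T_B cos 68°  →  T_A = 1.281 T_B.
Vertical: T_A sin 73° + T_B sin 68° = 50.91.
Substituting the horizontal relation into the vertical equation gives 2.152 T_B = 50.91, so T_B = 23.65 N.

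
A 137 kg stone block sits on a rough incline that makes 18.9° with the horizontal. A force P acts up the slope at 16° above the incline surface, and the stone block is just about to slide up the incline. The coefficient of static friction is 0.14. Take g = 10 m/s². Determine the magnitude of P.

P ≈ 625 N

On the verge of sliding up the incline, friction equals μN and acts down the slope.
Perpendicular: N + P sin 16° = W cos 18.9° = 1296 N.
Along incline: P cos 16° = W sin 18.9° + μN  with W sin 18.9° = 443.8 N.
Solving the pair for P and N: P = 625.3 N, N = 1124 N (and f = μN = 157.3 N).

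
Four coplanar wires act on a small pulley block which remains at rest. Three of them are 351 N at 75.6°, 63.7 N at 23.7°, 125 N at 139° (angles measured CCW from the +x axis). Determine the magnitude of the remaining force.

Sum the known components: ΣF_x = 51.28 N, ΣF_y = 447.6 N.
For equilibrium the remaining force must supply (−ΣF_x, −ΣF_y) = (-51.28, -447.6) N.
Magnitude = √((-51.28)² + (-447.6)²) = 450.5 N; direction = atan2(-447.6, -51.28) = 263.5°.

F ≈ 451 N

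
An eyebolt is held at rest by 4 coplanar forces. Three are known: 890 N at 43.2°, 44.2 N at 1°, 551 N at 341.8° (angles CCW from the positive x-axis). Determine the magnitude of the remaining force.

Sum the known components: ΣF_x = 1216 N, ΣF_y = 437.9 N.
For equilibrium the remaining force must supply (−ΣF_x, −ΣF_y) = (-1216, -437.9) N.
Magnitude = √((-1216)² + (-437.9)²) = 1293 N; direction = atan2(-437.9, -1216) = 199.8°.

F ≈ 1290 N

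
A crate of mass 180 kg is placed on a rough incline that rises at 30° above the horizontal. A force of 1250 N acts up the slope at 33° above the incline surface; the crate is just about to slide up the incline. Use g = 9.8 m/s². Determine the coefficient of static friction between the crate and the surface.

μ ≈ 0.196

On the verge of sliding up the incline, friction is at its maximum μN and acts down the slope.
Perpendicular to incline: N = W cos 30° − P sin 33° = 1528 − 680.8 = 846.9 N.
Along incline: P cos 33° − μN = W sin 30° → μ = −(W sin 30° − P cos 33°) / N = 0.1964.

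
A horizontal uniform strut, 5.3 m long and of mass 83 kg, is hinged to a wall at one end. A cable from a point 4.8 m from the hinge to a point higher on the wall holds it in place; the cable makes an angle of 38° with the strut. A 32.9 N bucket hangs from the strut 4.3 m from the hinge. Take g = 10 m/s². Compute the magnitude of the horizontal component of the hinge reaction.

Take torques about the hinge: T sin 38° · 4.8 = 83×10×2.65 + 32.9×4.3 = 2341 N·m.
So T = 2341 / (0.6157 × 4.8) = 792.16 N.
ΣF_x = 0: H_x = T cos 38° = 624.23 N.

H_x ≈ 624 N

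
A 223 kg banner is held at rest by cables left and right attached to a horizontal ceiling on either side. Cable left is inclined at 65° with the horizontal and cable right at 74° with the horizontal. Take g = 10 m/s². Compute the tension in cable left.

Weight W = 223 × 10 = 2230 N acts straight down.
Horizontal: T_left cos 65° = T_right cos 74°  →  T_right = 1.533 T_left.
Vertical: T_left sin 65° + T_right sin 74° = 2230.
Substituting the horizontal relation into the vertical equation gives 2.38 T_left = 2230, so T_left = 936.9 N.

T_left ≈ 937 N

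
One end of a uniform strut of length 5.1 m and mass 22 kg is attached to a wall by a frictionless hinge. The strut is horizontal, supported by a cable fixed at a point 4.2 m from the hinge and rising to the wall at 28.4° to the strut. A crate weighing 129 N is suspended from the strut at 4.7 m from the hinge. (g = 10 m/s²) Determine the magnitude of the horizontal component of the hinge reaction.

H_x ≈ 514 N

Take torques about the hinge: T sin 28.4° · 4.2 = 22×10×2.55 + 129×4.7 = 1167.3 N·m.
So T = 1167.3 / (0.4756 × 4.2) = 584.34 N.
ΣF_x = 0: H_x = T cos 28.4° = 514.02 N.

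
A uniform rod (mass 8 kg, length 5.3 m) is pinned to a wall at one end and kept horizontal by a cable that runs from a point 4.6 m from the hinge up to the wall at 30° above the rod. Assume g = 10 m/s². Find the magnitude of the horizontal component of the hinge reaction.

H_x ≈ 79.8 N

Take torques about the hinge: T sin 30° · 4.6 = 8×10×2.65 = 212 N·m.
So T = 212 / (0.5000 × 4.6) = 92.174 N.
ΣF_x = 0: H_x = T cos 30° = 79.825 N.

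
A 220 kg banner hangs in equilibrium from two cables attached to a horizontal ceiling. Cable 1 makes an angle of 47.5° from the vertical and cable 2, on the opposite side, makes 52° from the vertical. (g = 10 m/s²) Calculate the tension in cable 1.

Angles from the horizontal: cable 1 is 90° − 47.5° = 42.5°, cable 2 is 90° − 52° = 38°.
Weight W = 220 × 10 = 2200 N acts straight down.
Horizontal: T_1 cos 42.5° = T_2 cos 38°  →  T_2 = 0.9356 T_1.
Vertical: T_1 sin 42.5° + T_2 sin 38° = 2200.
Substituting the horizontal relation into the vertical equation gives 1.252 T_1 = 2200, so T_1 = 1758 N.

T_1 ≈ 1760 N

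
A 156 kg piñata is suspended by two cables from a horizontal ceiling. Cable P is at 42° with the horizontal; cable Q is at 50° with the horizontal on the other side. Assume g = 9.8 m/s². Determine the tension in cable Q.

Weight W = 156 × 9.8 = 1529 N acts straight down.
Horizontal: T_P cos 42° = T_Q cos 50°  →  T_P = 0.865 T_Q.
Vertical: T_P sin 42° + T_Q sin 50° = 1529.
Substituting the horizontal relation into the vertical equation gives 1.345 T_Q = 1529, so T_Q = 1137 N.

T_Q ≈ 1140 N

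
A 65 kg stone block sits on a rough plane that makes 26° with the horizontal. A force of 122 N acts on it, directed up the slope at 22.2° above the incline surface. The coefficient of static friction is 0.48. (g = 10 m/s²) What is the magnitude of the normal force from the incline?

Axes along / perpendicular to the incline. W sin 26° = 284.9 N down-slope; W cos 26° = 584.2 N into the surface.
Perpendicular: N = W cos 26° − P sin 22.2° = 584.2 − 46.1 = 538.1 N.
Along incline: P cos 22.2° + f = W sin 26° (friction acts up-slope) → f = 284.9 − 113 = 172 N.
|f| = 172 N ≤ μN = 258.3 N, so the stone block is indeed static.

N ≈ 538 N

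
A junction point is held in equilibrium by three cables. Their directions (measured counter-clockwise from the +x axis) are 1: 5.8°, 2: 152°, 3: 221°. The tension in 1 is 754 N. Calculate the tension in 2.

T_2 ≈ 466 N

Resolve: ΣF_x = 754 cos 5.8° + T_2 cos 152° + T_3 cos 221° = 0.
        ΣF_y = 754 sin 5.8° + T_2 sin 152° + T_3 sin 221° = 0.
The known terms sum to (750.1, 76.2) N, so -0.8829 T_2 − 0.7547 T_3 = -750.1 and 0.4695 T_2 − 0.6561 T_3 = -76.2.
Solving simultaneously: T_2 = 465.6 N, T_3 = 449.3 N.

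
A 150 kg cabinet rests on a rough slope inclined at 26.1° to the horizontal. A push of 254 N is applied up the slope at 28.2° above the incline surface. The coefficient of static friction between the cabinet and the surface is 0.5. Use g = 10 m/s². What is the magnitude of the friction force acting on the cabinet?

Axes along / perpendicular to the incline. W sin 26.1° = 659.9 N down-slope; W cos 26.1° = 1347 N into the surface.
Perpendicular: N = W cos 26.1° − P sin 28.2° = 1347 − 120 = 1227 N.
Along incline: P cos 28.2° + f = W sin 26.1° (friction acts up-slope) → f = 659.9 − 223.9 = 436.1 N.
|f| = 436.1 N ≤ μN = 613.5 N, so the cabinet is indeed static.

f ≈ 436 N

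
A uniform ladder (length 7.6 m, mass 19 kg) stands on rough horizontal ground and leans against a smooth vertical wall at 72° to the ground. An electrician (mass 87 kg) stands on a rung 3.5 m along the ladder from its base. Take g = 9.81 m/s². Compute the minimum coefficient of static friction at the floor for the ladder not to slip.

μ_min ≈ 0.152

ΣF_y = 0: N_floor = 19×9.81 + 87×9.81 = 1039.9 N.
Torques about the foot: N_wall · 7.6 sin 72° = 19×9.81×3.8 cos 72° + 87×9.81×3.5 cos 72° → N_wall = 157.99 N.
ΣF_x = 0: f_floor = N_wall = 157.99 N.
μ_min = f_floor / N_floor = 157.99 / 1039.9 = 0.1519.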